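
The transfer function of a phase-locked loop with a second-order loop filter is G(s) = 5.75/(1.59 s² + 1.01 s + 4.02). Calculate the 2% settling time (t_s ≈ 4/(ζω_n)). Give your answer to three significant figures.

t_s ≈ 12.6 s

Dividing through by 1.59: denominator becomes s² + 0.6352 s + 2.528.
So ω_n = √2.528 = 1.59 rad/s and ζ = 0.6352/(2·1.59) = 0.200.
t_s ≈ 4/(ζω_n) = 12.6 s.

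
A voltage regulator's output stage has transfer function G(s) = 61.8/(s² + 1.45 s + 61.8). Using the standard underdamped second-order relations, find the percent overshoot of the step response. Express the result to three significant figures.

Matching coefficients with s² + 2ζω_n s + ω_n² gives ω_n² = 61.8 ⇒ ω_n = 7.86 rad/s, and ζ = 1.45/(2ω_n) = 0.0922.
%OS = 100 e^{−πζ/√(1−ζ²)} with ζ = 0.0922 gives 74.8%.

%OS ≈ 74.8%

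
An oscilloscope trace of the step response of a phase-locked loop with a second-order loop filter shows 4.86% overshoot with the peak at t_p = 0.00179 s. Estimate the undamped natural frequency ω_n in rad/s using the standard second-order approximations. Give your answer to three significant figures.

From the overshoot, ζ = −ln(OS)/√(π²+ln²(OS)) = 0.694.
From t_p = π/ω_d, ω_d = π/0.00179 = 1760 rad/s, so ω_n = ω_d/√(1−ζ²) = 2440 rad/s.

ω_n ≈ 2440 rad/s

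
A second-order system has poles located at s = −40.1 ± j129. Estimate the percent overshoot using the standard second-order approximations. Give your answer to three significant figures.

%OS ≈ 37.7%

The poles are at −σ ± jω_d with σ = 40.1 and ω_d = 129, so ω_n = √(σ²+ω_d²) = 135 rad/s and ζ = σ/ω_n = 0.297.
Overshoot: exp(−π·0.297/√(1−0.297²)) = 0.377, i.e. 37.7%.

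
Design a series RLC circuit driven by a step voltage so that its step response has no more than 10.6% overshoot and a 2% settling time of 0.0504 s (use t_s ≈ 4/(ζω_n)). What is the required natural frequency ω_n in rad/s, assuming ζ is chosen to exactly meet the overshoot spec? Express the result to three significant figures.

From %OS = 100·exp(−πζ/√(1−ζ²)), invert to get ζ = −ln(OS)/√(π² + ln²(OS)) with OS = 0.106.
−ln 0.106 = 2.244, so ζ = 2.244/√(π² + 5.037) = 0.581.
From t_s ≈ 4/(ζω_n): ω_n = 4/(ζ·t_s) = 4/(0.581·0.0504) = 137 rad/s.

ω_n ≈ 137 rad/s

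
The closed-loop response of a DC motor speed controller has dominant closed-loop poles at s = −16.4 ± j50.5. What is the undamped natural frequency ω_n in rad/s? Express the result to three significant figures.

ω_n ≈ 53.1 rad/s

The poles are at −σ ± jω_d with σ = 16.4 and ω_d = 50.5, so ω_n = √(σ²+ω_d²) = 53.1 rad/s and ζ = σ/ω_n = 0.309.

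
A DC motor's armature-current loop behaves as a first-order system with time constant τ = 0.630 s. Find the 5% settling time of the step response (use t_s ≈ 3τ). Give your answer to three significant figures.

t_s ≈ 1.89 s

t_s ≈ 3τ = 1.89 s.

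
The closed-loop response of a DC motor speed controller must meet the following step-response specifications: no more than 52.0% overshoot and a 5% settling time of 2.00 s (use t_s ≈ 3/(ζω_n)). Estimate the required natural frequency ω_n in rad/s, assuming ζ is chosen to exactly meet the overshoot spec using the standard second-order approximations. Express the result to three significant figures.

Inverting the overshoot relation: ζ = |ln 0.520|/√(π² + ln²0.520) = 0.204.
Then ω_n = 3/(ζ t_s) = 3/(0.204 × 2.00) = 7.36 rad/s.

ω_n ≈ 7.36 rad/s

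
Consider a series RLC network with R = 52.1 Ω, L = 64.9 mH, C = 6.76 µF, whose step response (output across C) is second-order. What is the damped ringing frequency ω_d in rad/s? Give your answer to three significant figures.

For a series RLC circuit (capacitor voltage as output), ω_n = 1/√(LC) = 1/√(64.9 mH · 6.76 µF) = 1510 rad/s.
ζ = (R/2)·√(C/L) = (52.1/2)·√(6.76 µF/64.9 mH) = 0.266.
ω_d = 1510·√(1 − 0.266²) = 1460 rad/s.

ω_d ≈ 1460 rad/s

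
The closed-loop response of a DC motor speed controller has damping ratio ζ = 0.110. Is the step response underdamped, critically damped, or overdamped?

Since ζ = 0.110 < 1, the system is underdamped.

underdamped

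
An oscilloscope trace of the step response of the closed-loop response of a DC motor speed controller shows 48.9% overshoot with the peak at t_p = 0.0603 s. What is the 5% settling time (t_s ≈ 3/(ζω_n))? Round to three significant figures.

t_s ≈ 0.253 s

The overshoot fixes ζ = −ln(OS)/√(π²+ln²(OS)) = 0.222.
From t_p = π/ω_d, ω_d = π/0.0603 = 52.1 rad/s, so ω_n = ω_d/√(1−ζ²) = 53.4 rad/s.
t_s ≈ 3/(ζω_n) = 3/(0.222·53.4) = 0.253 s.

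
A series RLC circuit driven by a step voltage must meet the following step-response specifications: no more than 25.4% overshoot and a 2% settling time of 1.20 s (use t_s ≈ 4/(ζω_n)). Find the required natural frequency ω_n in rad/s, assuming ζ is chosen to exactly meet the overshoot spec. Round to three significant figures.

ω_n ≈ 8.34 rad/s

Inverting the overshoot relation: ζ = |ln 0.254|/√(π² + ln²0.254) = 0.400.
Then ω_n = 4/(ζ t_s) = 4/(0.400 × 1.20) = 8.34 rad/s.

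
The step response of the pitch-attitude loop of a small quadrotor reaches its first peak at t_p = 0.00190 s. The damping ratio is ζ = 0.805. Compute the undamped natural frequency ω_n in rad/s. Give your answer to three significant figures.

ω_n ≈ 2790 rad/s

Peak time t_p = π/ω_d, so ω_d = π/t_p = π/0.00190 = 1650 rad/s.
ω_n = ω_d/√(1−ζ²) = 1650/√0.352 = 2790 rad/s.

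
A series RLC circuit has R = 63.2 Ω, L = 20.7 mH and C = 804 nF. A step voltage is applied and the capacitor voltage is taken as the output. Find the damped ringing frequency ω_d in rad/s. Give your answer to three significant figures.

For a series RLC circuit (capacitor voltage as output), ω_n = 1/√(LC) = 1/√(20.7 mH · 804 nF) = 7750 rad/s.
ζ = (R/2)·√(C/L) = (63.2/2)·√(804 nF/20.7 mH) = 0.197.
ω_d = 7750·√(1 − 0.197²) = 7600 rad/s.

ω_d ≈ 7600 rad/s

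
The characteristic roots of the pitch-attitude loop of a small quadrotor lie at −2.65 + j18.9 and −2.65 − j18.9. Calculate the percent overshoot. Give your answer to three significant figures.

%OS ≈ 64.4%

With σ = 2.65, ω_d = 18.9: ω_n = √(σ²+ω_d²) = 19.1 rad/s, ζ = σ/ω_n = 0.139.
%OS = 100 e^{−πζ/√(1−ζ²)} with ζ = 0.139 gives 64.4%.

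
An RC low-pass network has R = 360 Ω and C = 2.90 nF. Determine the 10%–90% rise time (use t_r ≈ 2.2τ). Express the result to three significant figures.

t_r ≈ 0.00000230 s

τ = RC = 360 × 2.90 nF = 0.00000104 s.
t_r ≈ 2.2τ = 0.00000230 s.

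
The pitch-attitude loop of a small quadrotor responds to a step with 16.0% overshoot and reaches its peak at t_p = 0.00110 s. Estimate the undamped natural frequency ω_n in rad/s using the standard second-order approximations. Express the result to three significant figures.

ω_n ≈ 3310 rad/s

The overshoot fixes ζ = −ln(OS)/√(π²+ln²(OS)) = 0.504.
t_p = π/ω_d ⇒ ω_d = 2860 rad/s; then ω_n = ω_d/√(1−ζ²) = 3310 rad/s.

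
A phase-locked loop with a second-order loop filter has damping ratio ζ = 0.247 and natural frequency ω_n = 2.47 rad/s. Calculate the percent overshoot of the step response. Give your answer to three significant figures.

%OS ≈ 44.9%

For an underdamped second-order system, %OS = 100·exp(−πζ/√(1−ζ²)).
πζ/√(1−ζ²) = π·0.247/√(1−0.0610) = 0.8008, so %OS = 100·e^(−0.8008) = 44.9%.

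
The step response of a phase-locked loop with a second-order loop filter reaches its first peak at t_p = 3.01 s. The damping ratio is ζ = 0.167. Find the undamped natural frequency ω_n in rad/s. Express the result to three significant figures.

ω_n ≈ 1.06 rad/s

Peak time t_p = π/ω_d, so ω_d = π/t_p = π/3.01 = 1.04 rad/s.
ω_n = ω_d/√(1−ζ²) = 1.04/√0.972 = 1.06 rad/s.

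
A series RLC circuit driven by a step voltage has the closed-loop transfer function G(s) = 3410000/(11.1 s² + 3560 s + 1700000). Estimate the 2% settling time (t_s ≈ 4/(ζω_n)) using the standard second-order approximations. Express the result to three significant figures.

Dividing through by 11.1: denominator becomes s² + 320.7 s + 153200.
So ω_n = √153200 = 391 rad/s and ζ = 320.7/(2·391) = 0.410.
t_s ≈ 4/(ζω_n) = 0.0249 s.

t_s ≈ 0.0249 s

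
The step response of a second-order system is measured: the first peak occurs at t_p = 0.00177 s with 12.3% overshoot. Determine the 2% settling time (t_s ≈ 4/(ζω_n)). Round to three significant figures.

t_s ≈ 0.00338 s

The overshoot fixes ζ = −ln(OS)/√(π²+ln²(OS)) = 0.555.
t_p = π/ω_d ⇒ ω_d = 1770 rad/s; then ω_n = ω_d/√(1−ζ²) = 2130 rad/s.
t_s ≈ 4/(ζω_n) = 4/(0.555·2130) = 0.00338 s.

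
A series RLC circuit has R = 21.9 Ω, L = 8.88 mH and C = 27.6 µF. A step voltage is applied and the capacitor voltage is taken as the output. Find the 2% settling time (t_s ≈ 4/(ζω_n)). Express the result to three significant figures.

t_s ≈ 0.00324 s

For a series RLC circuit (capacitor voltage as output), ω_n = 1/√(LC) = 1/√(8.88 mH · 27.6 µF) = 2020 rad/s.
ζ = (R/2)·√(C/L) = (21.9/2)·√(27.6 µF/8.88 mH) = 0.610.
t_s ≈ 4/(ζω_n) = 0.00324 s.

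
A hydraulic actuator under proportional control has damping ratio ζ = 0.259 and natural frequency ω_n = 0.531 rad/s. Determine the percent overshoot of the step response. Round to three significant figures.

%OS ≈ 43.1%

For an underdamped second-order system, %OS = 100·exp(−πζ/√(1−ζ²)).
πζ/√(1−ζ²) = π·0.259/√(1−0.0671) = 0.8424, so %OS = 100·e^(−0.8424) = 43.1%.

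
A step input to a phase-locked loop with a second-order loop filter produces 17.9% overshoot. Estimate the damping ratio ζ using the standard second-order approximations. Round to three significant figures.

Inverting the overshoot relation: ζ = |ln 0.179|/√(π² + ln²0.179) = 0.480.

ζ ≈ 0.480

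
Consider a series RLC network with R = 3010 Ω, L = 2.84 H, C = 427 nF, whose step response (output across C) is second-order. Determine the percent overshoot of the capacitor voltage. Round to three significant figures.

For a series RLC circuit (capacitor voltage as output), ω_n = 1/√(LC) = 1/√(2.84 H · 427 nF) = 908 rad/s.
ζ = (R/2)·√(C/L) = (3010/2)·√(427 nF/2.84 H) = 0.584.
%OS = 100 e^{−πζ/√(1−ζ²)} with ζ = 0.584 gives 10.5%.

%OS ≈ 10.5%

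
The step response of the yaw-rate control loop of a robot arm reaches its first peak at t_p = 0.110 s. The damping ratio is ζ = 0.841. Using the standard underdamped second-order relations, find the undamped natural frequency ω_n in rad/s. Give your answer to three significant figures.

Peak time t_p = π/ω_d, so ω_d = π/t_p = π/0.110 = 28.6 rad/s.
ω_n = ω_d/√(1−ζ²) = 28.6/√0.293 = 52.8 rad/s.

ω_n ≈ 52.8 rad/s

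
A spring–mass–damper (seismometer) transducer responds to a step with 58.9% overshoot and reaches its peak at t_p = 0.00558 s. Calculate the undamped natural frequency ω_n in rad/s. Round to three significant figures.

From the overshoot, ζ = −ln(OS)/√(π²+ln²(OS)) = 0.166.
From t_p = π/ω_d, ω_d = π/0.00558 = 563 rad/s, so ω_n = ω_d/√(1−ζ²) = 571 rad/s.

ω_n ≈ 571 rad/s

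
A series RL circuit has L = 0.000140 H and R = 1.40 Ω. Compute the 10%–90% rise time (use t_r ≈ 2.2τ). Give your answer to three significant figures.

t_r ≈ 0.000220 s

τ = L/R = 0.000140/1.40 = 0.000100 s.
t_r ≈ 2.2τ = 0.000220 s.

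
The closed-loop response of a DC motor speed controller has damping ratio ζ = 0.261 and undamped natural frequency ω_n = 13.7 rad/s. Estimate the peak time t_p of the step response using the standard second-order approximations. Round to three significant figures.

The damped frequency is ω_d = ω_n√(1−ζ²) = 13.7·√(1−0.0681) = 13.2 rad/s.
Peak time t_p = π/ω_d = π/13.2 = 0.238 s.

t_p ≈ 0.238 s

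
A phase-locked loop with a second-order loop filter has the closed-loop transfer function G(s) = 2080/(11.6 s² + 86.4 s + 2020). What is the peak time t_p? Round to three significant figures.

t_p ≈ 0.248 s

Dividing through by 11.6: denominator becomes s² + 7.448 s + 174.1.
So ω_n = √174.1 = 13.2 rad/s and ζ = 7.448/(2·13.2) = 0.282.
ω_d = 13.2·√(1 − 0.282²) = 12.7 rad/s. t_p = π/ω_d = 0.248 s.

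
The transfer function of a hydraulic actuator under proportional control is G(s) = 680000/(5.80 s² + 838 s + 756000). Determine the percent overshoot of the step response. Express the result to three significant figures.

%OS ≈ 52.6%

Dividing through by 5.80: denominator becomes s² + 144.5 s + 130300.
So ω_n = √130300 = 361 rad/s and ζ = 144.5/(2·361) = 0.200.
%OS = 100·exp(−πζ/√(1−ζ²)) = 52.6%.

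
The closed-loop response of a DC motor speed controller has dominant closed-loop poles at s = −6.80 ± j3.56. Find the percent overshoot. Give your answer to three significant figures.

With σ = 6.80, ω_d = 3.56: ω_n = √(σ²+ω_d²) = 7.68 rad/s, ζ = σ/ω_n = 0.886.
Overshoot: exp(−π·0.886/√(1−0.886²)) = 0.00248, i.e. 0.248%.

%OS ≈ 0.248%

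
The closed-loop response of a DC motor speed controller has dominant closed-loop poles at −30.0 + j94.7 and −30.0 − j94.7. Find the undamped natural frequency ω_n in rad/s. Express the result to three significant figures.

|pole| = ω_n = √(30.0² + 94.7²) = 99.3 rad/s; ζ = cos θ = σ/ω_n = 0.302.

ω_n ≈ 99.3 rad/s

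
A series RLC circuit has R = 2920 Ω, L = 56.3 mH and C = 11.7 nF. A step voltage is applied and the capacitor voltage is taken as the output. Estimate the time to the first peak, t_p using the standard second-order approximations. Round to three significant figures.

t_p ≈ 0.000108 s

For a series RLC circuit (capacitor voltage as output), ω_n = 1/√(LC) = 1/√(56.3 mH · 11.7 nF) = 39000 rad/s.
ζ = (R/2)·√(C/L) = (2920/2)·√(11.7 nF/56.3 mH) = 0.666.
The damped frequency ω_d = ω_n√(1−ζ²) = 29100 rad/s. t_p = π/ω_d = 0.000108 s.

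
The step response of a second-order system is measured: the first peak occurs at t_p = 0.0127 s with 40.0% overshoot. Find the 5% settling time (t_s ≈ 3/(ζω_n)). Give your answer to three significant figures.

t_s ≈ 0.0416 s

From the overshoot, ζ = −ln(OS)/√(π²+ln²(OS)) = 0.280.
From t_p = π/ω_d, ω_d = π/0.0127 = 247 rad/s, so ω_n = ω_d/√(1−ζ²) = 258 rad/s.
t_s ≈ 3/(ζω_n) = 3/(0.280·258) = 0.0416 s.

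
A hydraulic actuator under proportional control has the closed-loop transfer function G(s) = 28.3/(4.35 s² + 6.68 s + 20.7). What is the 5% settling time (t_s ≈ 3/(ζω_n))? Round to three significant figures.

t_s ≈ 3.91 s

Dividing through by 4.35: denominator becomes s² + 1.536 s + 4.759.
So ω_n = √4.759 = 2.18 rad/s and ζ = 1.536/(2·2.18) = 0.352.
t_s ≈ 3/(ζω_n) = 3.91 s.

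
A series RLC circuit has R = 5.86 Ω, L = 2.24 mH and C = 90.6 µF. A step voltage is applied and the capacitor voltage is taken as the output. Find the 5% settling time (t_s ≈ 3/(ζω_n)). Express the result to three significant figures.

t_s ≈ 0.00229 s

For a series RLC circuit (capacitor voltage as output), ω_n = 1/√(LC) = 1/√(2.24 mH · 90.6 µF) = 2220 rad/s.
ζ = (R/2)·√(C/L) = (5.86/2)·√(90.6 µF/2.24 mH) = 0.589.
t_s ≈ 3/(ζω_n) = 0.00229 s.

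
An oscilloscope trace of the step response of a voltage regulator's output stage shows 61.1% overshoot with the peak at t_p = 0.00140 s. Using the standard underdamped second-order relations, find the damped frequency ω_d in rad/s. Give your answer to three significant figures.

t_p = π/ω_d, so ω_d = π/0.00140 = 2240 rad/s.

ω_d ≈ 2240 rad/s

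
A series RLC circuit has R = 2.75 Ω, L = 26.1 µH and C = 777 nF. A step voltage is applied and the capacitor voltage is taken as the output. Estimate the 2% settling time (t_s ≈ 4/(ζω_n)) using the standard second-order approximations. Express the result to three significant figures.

t_s ≈ 0.0000759 s

For a series RLC circuit (capacitor voltage as output), ω_n = 1/√(LC) = 1/√(26.1 µH · 777 nF) = 222000 rad/s.
ζ = (R/2)·√(C/L) = (2.75/2)·√(777 nF/26.1 µH) = 0.237.
t_s ≈ 4/(ζω_n) = 0.0000759 s.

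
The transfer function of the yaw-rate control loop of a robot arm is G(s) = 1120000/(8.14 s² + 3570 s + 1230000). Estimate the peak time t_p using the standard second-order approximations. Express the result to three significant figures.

t_p ≈ 0.00979 s

Dividing through by 8.14: denominator becomes s² + 438.6 s + 151100.
So ω_n = √151100 = 389 rad/s and ζ = 438.6/(2·389) = 0.564.
ω_d = 389·√(1 − 0.564²) = 321 rad/s. t_p = π/ω_d = 0.00979 s.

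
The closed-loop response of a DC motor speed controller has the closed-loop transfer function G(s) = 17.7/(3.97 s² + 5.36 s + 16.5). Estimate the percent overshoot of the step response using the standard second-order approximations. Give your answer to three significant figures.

Dividing through by 3.97: denominator becomes s² + 1.350 s + 4.156.
So ω_n = √4.156 = 2.04 rad/s and ζ = 1.350/(2·2.04) = 0.331.
Overshoot: exp(−π·0.331/√(1−0.331²)) = 0.332, i.e. 33.2%.

%OS ≈ 33.2%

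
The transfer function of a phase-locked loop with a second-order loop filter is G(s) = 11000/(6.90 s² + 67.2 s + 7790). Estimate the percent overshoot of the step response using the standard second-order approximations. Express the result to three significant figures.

Dividing through by 6.90: denominator becomes s² + 9.739 s + 1129.
So ω_n = √1129 = 33.6 rad/s and ζ = 9.739/(2·33.6) = 0.145.
Overshoot: exp(−π·0.145/√(1−0.145²)) = 0.631, i.e. 63.1%.

%OS ≈ 63.1%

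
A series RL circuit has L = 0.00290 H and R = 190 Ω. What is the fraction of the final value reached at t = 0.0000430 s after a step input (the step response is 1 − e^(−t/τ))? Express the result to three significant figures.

y/y_∞ ≈ 0.940

τ = L/R = 0.00290/190 = 0.0000153 s.
y(t)/y_∞ = 1 − e^(−t/τ) = 1 − e^(−0.0000430/0.0000153) = 1 − e^(−2.82) = 0.940.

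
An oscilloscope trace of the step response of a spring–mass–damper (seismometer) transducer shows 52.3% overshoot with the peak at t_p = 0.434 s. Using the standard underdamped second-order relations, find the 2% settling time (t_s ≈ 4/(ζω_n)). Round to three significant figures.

ζ from %OS: ζ = |ln 0.523|/√(π²+ln²0.523) = 0.202.
t_p = π/ω_d ⇒ ω_d = 7.24 rad/s; then ω_n = ω_d/√(1−ζ²) = 7.39 rad/s.
t_s ≈ 4/(ζω_n) = 4/(0.202·7.39) = 2.68 s.

t_s ≈ 2.68 s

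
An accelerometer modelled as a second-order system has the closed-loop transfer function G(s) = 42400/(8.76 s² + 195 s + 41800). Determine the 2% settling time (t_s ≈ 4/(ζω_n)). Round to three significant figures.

Dividing through by 8.76: denominator becomes s² + 22.26 s + 4772.
So ω_n = √4772 = 69.1 rad/s and ζ = 22.26/(2·69.1) = 0.161.
t_s ≈ 4/(ζω_n) = 0.359 s.

t_s ≈ 0.359 s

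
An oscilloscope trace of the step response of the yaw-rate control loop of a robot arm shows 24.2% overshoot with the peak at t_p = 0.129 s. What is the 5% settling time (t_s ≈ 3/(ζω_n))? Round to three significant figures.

t_s ≈ 0.273 s

The overshoot fixes ζ = −ln(OS)/√(π²+ln²(OS)) = 0.412.
t_p = π/ω_d ⇒ ω_d = 24.4 rad/s; then ω_n = ω_d/√(1−ζ²) = 26.7 rad/s.
t_s ≈ 3/(ζω_n) = 3/(0.412·26.7) = 0.273 s.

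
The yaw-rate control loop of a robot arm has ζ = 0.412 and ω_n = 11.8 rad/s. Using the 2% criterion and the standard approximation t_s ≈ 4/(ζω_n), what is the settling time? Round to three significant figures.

t_s ≈ 0.823 s

t_s ≈ 4/(ζω_n) = 4/(0.412 × 11.8) = 0.823 s.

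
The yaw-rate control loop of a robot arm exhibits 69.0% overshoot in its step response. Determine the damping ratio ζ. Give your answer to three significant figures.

ζ ≈ 0.117

ζ = −ln(OS)/√(π² + (ln OS)²). With OS = 0.690, ln OS = −0.3711 and ζ = 0.3711/3.163 = 0.117.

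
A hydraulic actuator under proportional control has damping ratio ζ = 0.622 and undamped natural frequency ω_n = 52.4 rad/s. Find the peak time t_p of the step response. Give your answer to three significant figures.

t_p ≈ 0.0766 s

The damped frequency is ω_d = ω_n√(1−ζ²) = 52.4·√(1−0.387) = 41.0 rad/s.
Peak time t_p = π/ω_d = π/41.0 = 0.0766 s.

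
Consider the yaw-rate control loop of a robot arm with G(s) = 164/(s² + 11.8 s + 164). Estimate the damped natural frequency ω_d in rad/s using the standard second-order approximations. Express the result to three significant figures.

ω_n = √164 = 12.8 rad/s; ζ = 11.8/(2·12.8) = 0.461.
The damped frequency ω_d = ω_n√(1−ζ²) = 11.4 rad/s.

ω_d ≈ 11.4 rad/s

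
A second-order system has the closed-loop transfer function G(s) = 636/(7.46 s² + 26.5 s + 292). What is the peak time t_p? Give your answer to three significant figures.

t_p ≈ 0.524 s

Dividing through by 7.46: denominator becomes s² + 3.552 s + 39.14.
So ω_n = √39.14 = 6.26 rad/s and ζ = 3.552/(2·6.26) = 0.284.
The damped frequency ω_d = ω_n√(1−ζ²) = 6.00 rad/s. t_p = π/ω_d = 0.524 s.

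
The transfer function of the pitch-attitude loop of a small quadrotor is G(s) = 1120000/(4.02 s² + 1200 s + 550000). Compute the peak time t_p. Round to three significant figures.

t_p ≈ 0.00928 s

Dividing through by 4.02: denominator becomes s² + 298.5 s + 136800.
So ω_n = √136800 = 370 rad/s and ζ = 298.5/(2·370) = 0.404.
The damped frequency ω_d = ω_n√(1−ζ²) = 338 rad/s. t_p = π/ω_d = 0.00928 s.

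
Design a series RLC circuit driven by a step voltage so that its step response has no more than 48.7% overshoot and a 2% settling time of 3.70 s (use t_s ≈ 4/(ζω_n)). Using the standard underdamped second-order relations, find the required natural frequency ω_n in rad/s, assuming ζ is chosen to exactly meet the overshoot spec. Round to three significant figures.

ω_n ≈ 4.84 rad/s

From %OS = 100·exp(−πζ/√(1−ζ²)), invert to get ζ = −ln(OS)/√(π² + ln²(OS)) with OS = 0.487.
−ln 0.487 = 0.7195, so ζ = 0.7195/√(π² + 0.5177) = 0.223.
Then ω_n = 4/(ζ t_s) = 4/(0.223 × 3.70) = 4.84 rad/s.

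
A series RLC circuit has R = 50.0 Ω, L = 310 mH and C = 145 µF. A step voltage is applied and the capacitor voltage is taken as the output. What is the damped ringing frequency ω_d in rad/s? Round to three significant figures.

ω_d ≈ 125 rad/s

For a series RLC circuit (capacitor voltage as output), ω_n = 1/√(LC) = 1/√(310 mH · 145 µF) = 149 rad/s.
ζ = (R/2)·√(C/L) = (50.0/2)·√(145 µF/310 mH) = 0.541.
ω_d = 149·√(1 − 0.541²) = 125 rad/s.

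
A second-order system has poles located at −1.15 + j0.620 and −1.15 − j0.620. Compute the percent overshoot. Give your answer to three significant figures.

|pole| = ω_n = √(1.15² + 0.620²) = 1.31 rad/s; ζ = cos θ = σ/ω_n = 0.880.
%OS = 100 e^{−πζ/√(1−ζ²)} with ζ = 0.880 gives 0.295%.

%OS ≈ 0.295%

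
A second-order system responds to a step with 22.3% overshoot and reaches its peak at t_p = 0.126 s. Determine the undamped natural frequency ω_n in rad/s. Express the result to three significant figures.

ω_n ≈ 27.6 rad/s

ζ from %OS: ζ = |ln 0.223|/√(π²+ln²0.223) = 0.431.
From t_p = π/ω_d, ω_d = π/0.126 = 24.9 rad/s, so ω_n = ω_d/√(1−ζ²) = 27.6 rad/s.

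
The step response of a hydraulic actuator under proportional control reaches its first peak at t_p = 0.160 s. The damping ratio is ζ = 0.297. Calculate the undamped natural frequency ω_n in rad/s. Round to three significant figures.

ω_n ≈ 20.6 rad/s

Peak time t_p = π/ω_d, so ω_d = π/t_p = π/0.160 = 19.6 rad/s.
ω_n = ω_d/√(1−ζ²) = 19.6/√0.912 = 20.6 rad/s.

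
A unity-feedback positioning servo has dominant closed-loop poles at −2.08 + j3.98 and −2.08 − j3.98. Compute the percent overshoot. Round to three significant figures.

%OS ≈ 19.4%

With σ = 2.08, ω_d = 3.98: ω_n = √(σ²+ω_d²) = 4.49 rad/s, ζ = σ/ω_n = 0.463.
Overshoot: exp(−π·0.463/√(1−0.463²)) = 0.194, i.e. 19.4%.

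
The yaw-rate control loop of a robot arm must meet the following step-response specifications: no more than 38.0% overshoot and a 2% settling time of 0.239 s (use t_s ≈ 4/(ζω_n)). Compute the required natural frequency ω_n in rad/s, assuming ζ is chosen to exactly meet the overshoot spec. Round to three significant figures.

ω_n ≈ 56.9 rad/s

ζ = −ln(OS)/√(π² + (ln OS)²). With OS = 0.380, ln OS = −0.9676 and ζ = 0.9676/3.287 = 0.294.
From t_s ≈ 4/(ζω_n): ω_n = 4/(ζ·t_s) = 4/(0.294·0.239) = 56.9 rad/s.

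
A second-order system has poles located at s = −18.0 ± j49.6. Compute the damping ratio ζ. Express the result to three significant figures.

With σ = 18.0, ω_d = 49.6: ω_n = √(σ²+ω_d²) = 52.8 rad/s, ζ = σ/ω_n = 0.341.

ζ ≈ 0.341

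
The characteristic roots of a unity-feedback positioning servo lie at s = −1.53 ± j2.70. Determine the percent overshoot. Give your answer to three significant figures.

With σ = 1.53, ω_d = 2.70: ω_n = √(σ²+ω_d²) = 3.10 rad/s, ζ = σ/ω_n = 0.493.
%OS = 100 e^{−πζ/√(1−ζ²)} with ζ = 0.493 gives 16.9%.

%OS ≈ 16.9%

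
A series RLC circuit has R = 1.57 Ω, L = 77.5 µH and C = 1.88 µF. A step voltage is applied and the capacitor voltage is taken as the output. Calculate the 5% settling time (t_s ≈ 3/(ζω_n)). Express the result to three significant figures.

t_s ≈ 0.000296 s

For a series RLC circuit (capacitor voltage as output), ω_n = 1/√(LC) = 1/√(77.5 µH · 1.88 µF) = 82800 rad/s.
ζ = (R/2)·√(C/L) = (1.57/2)·√(1.88 µF/77.5 µH) = 0.122.
t_s ≈ 3/(ζω_n) = 0.000296 s.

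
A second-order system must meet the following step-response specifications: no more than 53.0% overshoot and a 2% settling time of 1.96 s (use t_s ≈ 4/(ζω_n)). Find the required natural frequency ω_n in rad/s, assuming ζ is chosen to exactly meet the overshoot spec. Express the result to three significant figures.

ω_n ≈ 10.3 rad/s

Inverting the overshoot relation: ζ = |ln 0.530|/√(π² + ln²0.530) = 0.198.
From t_s ≈ 4/(ζω_n): ω_n = 4/(ζ·t_s) = 4/(0.198·1.96) = 10.3 rad/s.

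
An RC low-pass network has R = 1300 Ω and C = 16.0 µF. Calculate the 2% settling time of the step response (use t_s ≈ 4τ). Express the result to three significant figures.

τ = RC = 1300 × 16.0 µF = 0.0208 s.
t_s ≈ 4τ = 0.0832 s.

t_s ≈ 0.0832 s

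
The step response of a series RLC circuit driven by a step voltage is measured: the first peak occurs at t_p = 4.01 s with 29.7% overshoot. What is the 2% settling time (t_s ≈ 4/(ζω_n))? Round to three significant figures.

t_s ≈ 13.2 s

ζ from %OS: ζ = |ln 0.297|/√(π²+ln²0.297) = 0.360.
t_p = π/ω_d ⇒ ω_d = 0.783 rad/s; then ω_n = ω_d/√(1−ζ²) = 0.840 rad/s.
t_s ≈ 4/(ζω_n) = 4/(0.360·0.840) = 13.2 s.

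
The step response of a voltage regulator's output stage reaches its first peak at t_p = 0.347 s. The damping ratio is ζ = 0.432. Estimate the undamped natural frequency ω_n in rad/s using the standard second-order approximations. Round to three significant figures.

ω_n ≈ 10.0 rad/s

Peak time t_p = π/ω_d, so ω_d = π/t_p = π/0.347 = 9.05 rad/s.
ω_n = ω_d/√(1−ζ²) = 9.05/√0.813 = 10.0 rad/s.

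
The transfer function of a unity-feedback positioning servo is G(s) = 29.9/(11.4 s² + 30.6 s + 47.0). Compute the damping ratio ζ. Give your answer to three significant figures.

ζ ≈ 0.661

Dividing through by 11.4: denominator becomes s² + 2.684 s + 4.123.
So ω_n = √4.123 = 2.03 rad/s and ζ = 2.684/(2·2.03) = 0.661.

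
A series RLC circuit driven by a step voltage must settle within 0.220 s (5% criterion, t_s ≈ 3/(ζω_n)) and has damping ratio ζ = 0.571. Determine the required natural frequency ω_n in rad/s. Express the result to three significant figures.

ω_n ≈ 23.9 rad/s

Rearranging t_s ≈ 3/(ζω_n) gives ω_n = 3/(ζ·t_s) = 3/(0.571 × 0.220) = 23.9 rad/s.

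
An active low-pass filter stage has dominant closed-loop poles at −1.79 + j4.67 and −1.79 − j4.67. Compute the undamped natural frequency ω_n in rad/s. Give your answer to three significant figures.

The poles are at −σ ± jω_d with σ = 1.79 and ω_d = 4.67, so ω_n = √(σ²+ω_d²) = 5.00 rad/s and ζ = σ/ω_n = 0.358.

ω_n ≈ 5.00 rad/s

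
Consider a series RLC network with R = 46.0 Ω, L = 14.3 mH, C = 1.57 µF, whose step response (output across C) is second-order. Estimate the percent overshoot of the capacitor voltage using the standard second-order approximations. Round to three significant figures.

For a series RLC circuit (capacitor voltage as output), ω_n = 1/√(LC) = 1/√(14.3 mH · 1.57 µF) = 6670 rad/s.
ζ = (R/2)·√(C/L) = (46.0/2)·√(1.57 µF/14.3 mH) = 0.241.
%OS = 100·exp(−πζ/√(1−ζ²)) = 45.8%.

%OS ≈ 45.8%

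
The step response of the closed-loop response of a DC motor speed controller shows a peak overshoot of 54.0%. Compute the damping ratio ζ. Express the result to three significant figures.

ζ ≈ 0.192

Inverting the overshoot relation: ζ = |ln 0.540|/√(π² + ln²0.540) = 0.192.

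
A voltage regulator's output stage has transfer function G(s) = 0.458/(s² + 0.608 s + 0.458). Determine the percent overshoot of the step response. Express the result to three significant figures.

Comparing the denominator to s² + 2ζω_n s + ω_n²: ω_n = √0.458 = 0.677 rad/s, and 2ζω_n = 0.608 so ζ = 0.608/(2·0.677) = 0.449.
%OS = 100·exp(−πζ/√(1−ζ²)) = 20.6%.

%OS ≈ 20.6%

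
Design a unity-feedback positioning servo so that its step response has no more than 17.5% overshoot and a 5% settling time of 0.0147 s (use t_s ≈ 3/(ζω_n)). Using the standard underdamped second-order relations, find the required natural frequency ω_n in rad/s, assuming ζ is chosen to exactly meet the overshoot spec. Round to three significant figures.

ω_n ≈ 421 rad/s

Inverting the overshoot relation: ζ = |ln 0.175|/√(π² + ln²0.175) = 0.485.
From t_s ≈ 3/(ζω_n): ω_n = 3/(ζ·t_s) = 3/(0.485·0.0147) = 421 rad/s.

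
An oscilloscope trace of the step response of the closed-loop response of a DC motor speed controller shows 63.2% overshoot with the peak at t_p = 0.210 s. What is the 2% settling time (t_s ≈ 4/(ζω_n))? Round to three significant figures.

ζ from %OS: ζ = |ln 0.632|/√(π²+ln²0.632) = 0.145.
t_p = π/ω_d ⇒ ω_d = 15.0 rad/s; then ω_n = ω_d/√(1−ζ²) = 15.1 rad/s.
t_s ≈ 4/(ζω_n) = 4/(0.145·15.1) = 1.83 s.

t_s ≈ 1.83 s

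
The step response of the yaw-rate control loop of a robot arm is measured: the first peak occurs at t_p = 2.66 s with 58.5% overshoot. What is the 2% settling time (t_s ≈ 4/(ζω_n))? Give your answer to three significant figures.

t_s ≈ 19.8 s

From the overshoot, ζ = −ln(OS)/√(π²+ln²(OS)) = 0.168.
t_p = π/ω_d ⇒ ω_d = 1.18 rad/s; then ω_n = ω_d/√(1−ζ²) = 1.20 rad/s.
t_s ≈ 4/(ζω_n) = 4/(0.168·1.20) = 19.8 s.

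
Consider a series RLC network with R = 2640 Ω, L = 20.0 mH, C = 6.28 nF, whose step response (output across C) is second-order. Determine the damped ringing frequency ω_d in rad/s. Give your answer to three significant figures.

ω_d ≈ 60000 rad/s

For a series RLC circuit (capacitor voltage as output), ω_n = 1/√(LC) = 1/√(20.0 mH · 6.28 nF) = 89200 rad/s.
ζ = (R/2)·√(C/L) = (2640/2)·√(6.28 nF/20.0 mH) = 0.740.
The damped frequency ω_d = ω_n√(1−ζ²) = 60000 rad/s.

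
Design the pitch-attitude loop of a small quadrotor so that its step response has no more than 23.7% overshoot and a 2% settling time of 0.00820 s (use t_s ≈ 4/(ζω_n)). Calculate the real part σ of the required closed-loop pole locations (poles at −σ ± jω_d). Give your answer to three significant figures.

σ ≈ 488

The settling-time spec alone fixes σ = ζω_n = 4/t_s = 4/0.00820 = 488.
(Overshoot then fixes ζ = 0.417 and hence ω_d = σ·√(1−ζ²)/ζ = 1060 rad/s.)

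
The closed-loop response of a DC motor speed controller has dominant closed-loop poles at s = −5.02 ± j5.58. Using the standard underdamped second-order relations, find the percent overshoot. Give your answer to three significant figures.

With σ = 5.02, ω_d = 5.58: ω_n = √(σ²+ω_d²) = 7.51 rad/s, ζ = σ/ω_n = 0.669.
%OS = 100 e^{−πζ/√(1−ζ²)} with ζ = 0.669 gives 5.92%.

%OS ≈ 5.92%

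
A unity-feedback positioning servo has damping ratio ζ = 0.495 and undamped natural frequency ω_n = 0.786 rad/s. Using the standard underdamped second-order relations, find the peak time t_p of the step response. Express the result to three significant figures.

t_p ≈ 4.60 s

The damped frequency is ω_d = ω_n√(1−ζ²) = 0.786·√(1−0.245) = 0.683 rad/s.
Peak time t_p = π/ω_d = π/0.683 = 4.60 s.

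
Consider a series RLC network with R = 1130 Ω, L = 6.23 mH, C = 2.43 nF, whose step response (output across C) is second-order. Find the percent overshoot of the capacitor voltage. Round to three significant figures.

For a series RLC circuit (capacitor voltage as output), ω_n = 1/√(LC) = 1/√(6.23 mH · 2.43 nF) = 257000 rad/s.
ζ = (R/2)·√(C/L) = (1130/2)·√(2.43 nF/6.23 mH) = 0.353.
%OS = 100·exp(−πζ/√(1−ζ²)) = 30.6%.

%OS ≈ 30.6%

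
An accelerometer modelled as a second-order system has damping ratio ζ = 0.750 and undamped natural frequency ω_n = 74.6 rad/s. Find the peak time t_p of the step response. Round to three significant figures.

The damped frequency is ω_d = ω_n√(1−ζ²) = 74.6·√(1−0.562) = 49.3 rad/s.
Peak time t_p = π/ω_d = π/49.3 = 0.0637 s.

t_p ≈ 0.0637 s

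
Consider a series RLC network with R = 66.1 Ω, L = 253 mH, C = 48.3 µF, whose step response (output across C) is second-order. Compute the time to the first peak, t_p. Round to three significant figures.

For a series RLC circuit (capacitor voltage as output), ω_n = 1/√(LC) = 1/√(253 mH · 48.3 µF) = 286 rad/s.
ζ = (R/2)·√(C/L) = (66.1/2)·√(48.3 µF/253 mH) = 0.457.
ω_d = 286·√(1 − 0.457²) = 254 rad/s. t_p = π/ω_d = 0.0123 s.

t_p ≈ 0.0123 s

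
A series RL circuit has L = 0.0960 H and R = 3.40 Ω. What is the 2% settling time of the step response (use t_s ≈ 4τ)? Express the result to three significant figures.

τ = L/R = 0.0960/3.40 = 0.0282 s.
t_s ≈ 4τ = 0.113 s.

t_s ≈ 0.113 s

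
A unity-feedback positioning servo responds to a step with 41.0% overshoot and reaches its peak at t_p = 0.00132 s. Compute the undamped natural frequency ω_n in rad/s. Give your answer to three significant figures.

ζ from %OS: ζ = |ln 0.410|/√(π²+ln²0.410) = 0.273.
t_p = π/ω_d ⇒ ω_d = 2380 rad/s; then ω_n = ω_d/√(1−ζ²) = 2470 rad/s.

ω_n ≈ 2470 rad/s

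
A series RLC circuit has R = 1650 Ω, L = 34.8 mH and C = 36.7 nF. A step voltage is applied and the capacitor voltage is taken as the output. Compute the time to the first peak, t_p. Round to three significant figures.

t_p ≈ 0.000211 s

For a series RLC circuit (capacitor voltage as output), ω_n = 1/√(LC) = 1/√(34.8 mH · 36.7 nF) = 28000 rad/s.
ζ = (R/2)·√(C/L) = (1650/2)·√(36.7 nF/34.8 mH) = 0.847.
ω_d = 28000·√(1 − 0.847²) = 14900 rad/s. t_p = π/ω_d = 0.000211 s.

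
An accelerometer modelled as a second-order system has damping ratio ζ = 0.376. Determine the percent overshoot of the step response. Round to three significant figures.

%OS ≈ 27.9%

For an underdamped second-order system, %OS = 100·exp(−πζ/√(1−ζ²)).
πζ/√(1−ζ²) = π·0.376/√(1−0.141) = 1.275, so %OS = 100·e^(−1.275) = 27.9%.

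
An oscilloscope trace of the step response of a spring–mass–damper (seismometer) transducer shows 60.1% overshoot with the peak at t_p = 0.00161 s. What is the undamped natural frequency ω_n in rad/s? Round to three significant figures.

ζ from %OS: ζ = |ln 0.601|/√(π²+ln²0.601) = 0.160.
t_p = π/ω_d ⇒ ω_d = 1950 rad/s; then ω_n = ω_d/√(1−ζ²) = 1980 rad/s.

ω_n ≈ 1980 rad/s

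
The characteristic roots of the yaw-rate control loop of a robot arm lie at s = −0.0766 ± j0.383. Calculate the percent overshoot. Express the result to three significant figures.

With σ = 0.0766, ω_d = 0.383: ω_n = √(σ²+ω_d²) = 0.391 rad/s, ζ = σ/ω_n = 0.196.
Overshoot: exp(−π·0.196/√(1−0.196²)) = 0.533, i.e. 53.3%.

%OS ≈ 53.3%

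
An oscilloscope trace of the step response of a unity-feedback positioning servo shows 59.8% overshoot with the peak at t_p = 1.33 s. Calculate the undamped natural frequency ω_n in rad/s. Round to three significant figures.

ζ from %OS: ζ = |ln 0.598|/√(π²+ln²0.598) = 0.162.
From t_p = π/ω_d, ω_d = π/1.33 = 2.36 rad/s, so ω_n = ω_d/√(1−ζ²) = 2.39 rad/s.

ω_n ≈ 2.39 rad/s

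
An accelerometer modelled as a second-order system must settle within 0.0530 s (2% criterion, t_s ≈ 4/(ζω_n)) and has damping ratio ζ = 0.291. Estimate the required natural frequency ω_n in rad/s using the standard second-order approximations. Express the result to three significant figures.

Rearranging t_s ≈ 4/(ζω_n) gives ω_n = 4/(ζ·t_s) = 4/(0.291 × 0.0530) = 259 rad/s.

ω_n ≈ 259 rad/s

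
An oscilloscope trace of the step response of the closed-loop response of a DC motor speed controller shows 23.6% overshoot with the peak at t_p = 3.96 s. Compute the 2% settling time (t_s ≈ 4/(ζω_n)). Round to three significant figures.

ζ from %OS: ζ = |ln 0.236|/√(π²+ln²0.236) = 0.418.
t_p = π/ω_d ⇒ ω_d = 0.793 rad/s; then ω_n = ω_d/√(1−ζ²) = 0.873 rad/s.
t_s ≈ 4/(ζω_n) = 4/(0.418·0.873) = 11.0 s.

t_s ≈ 11.0 s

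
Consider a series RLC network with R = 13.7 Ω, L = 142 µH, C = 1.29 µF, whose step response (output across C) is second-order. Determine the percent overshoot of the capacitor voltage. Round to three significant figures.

For a series RLC circuit (capacitor voltage as output), ω_n = 1/√(LC) = 1/√(142 µH · 1.29 µF) = 73900 rad/s.
ζ = (R/2)·√(C/L) = (13.7/2)·√(1.29 µF/142 µH) = 0.653.
%OS = 100 e^{−πζ/√(1−ζ²)} with ζ = 0.653 gives 6.67%.

%OS ≈ 6.67%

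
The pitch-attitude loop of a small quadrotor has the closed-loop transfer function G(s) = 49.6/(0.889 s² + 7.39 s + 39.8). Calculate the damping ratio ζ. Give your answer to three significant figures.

ζ ≈ 0.621

Dividing through by 0.889: denominator becomes s² + 8.313 s + 44.77.
So ω_n = √44.77 = 6.69 rad/s and ζ = 8.313/(2·6.69) = 0.621.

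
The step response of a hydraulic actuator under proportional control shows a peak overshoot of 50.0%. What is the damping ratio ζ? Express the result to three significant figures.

Inverting the overshoot relation: ζ = |ln 0.500|/√(π² + ln²0.500) = 0.215.

ζ ≈ 0.215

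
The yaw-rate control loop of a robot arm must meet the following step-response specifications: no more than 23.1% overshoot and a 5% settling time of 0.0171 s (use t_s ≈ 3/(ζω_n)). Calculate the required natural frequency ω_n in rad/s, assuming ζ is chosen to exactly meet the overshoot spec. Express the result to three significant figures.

ω_n ≈ 415 rad/s

Inverting the overshoot relation: ζ = |ln 0.231|/√(π² + ln²0.231) = 0.423.
From t_s ≈ 3/(ζω_n): ω_n = 3/(ζ·t_s) = 3/(0.423·0.0171) = 415 rad/s.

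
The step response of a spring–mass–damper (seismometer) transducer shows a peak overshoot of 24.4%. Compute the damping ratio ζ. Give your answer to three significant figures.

ζ ≈ 0.410

ζ = −ln(OS)/√(π² + (ln OS)²). With OS = 0.244, ln OS = −1.411 and ζ = 1.411/3.444 = 0.410.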